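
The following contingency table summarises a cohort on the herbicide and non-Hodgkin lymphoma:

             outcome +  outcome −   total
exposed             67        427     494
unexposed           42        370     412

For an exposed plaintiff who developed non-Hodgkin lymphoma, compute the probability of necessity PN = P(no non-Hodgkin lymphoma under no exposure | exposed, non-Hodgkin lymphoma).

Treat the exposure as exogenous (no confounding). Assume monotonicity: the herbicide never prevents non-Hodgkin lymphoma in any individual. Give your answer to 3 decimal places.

p₁ = P(outcome | exposed) = 67/494 = 0.13563
p₀ = P(outcome | unexposed) = 42/412 = 0.10194
Under exogeneity and monotonicity, PN = (p₁ − p₀)/p₁.
PN = (0.13563 − 0.10194) / 0.13563 ≈ 0.2484

PN ≈ 0.248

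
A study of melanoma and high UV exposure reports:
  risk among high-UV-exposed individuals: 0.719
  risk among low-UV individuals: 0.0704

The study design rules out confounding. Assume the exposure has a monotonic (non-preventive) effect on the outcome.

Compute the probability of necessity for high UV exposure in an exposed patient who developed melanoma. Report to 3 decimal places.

PN ≈ 0.902

Let p₁ = 0.719, p₀ = 0.0704.
Under exogeneity and monotonicity, PN = (p₁ − p₀) / p₁.
PN = (0.719 − 0.0704) / 0.719 = 0.6486 / 0.719 ≈ 0.9021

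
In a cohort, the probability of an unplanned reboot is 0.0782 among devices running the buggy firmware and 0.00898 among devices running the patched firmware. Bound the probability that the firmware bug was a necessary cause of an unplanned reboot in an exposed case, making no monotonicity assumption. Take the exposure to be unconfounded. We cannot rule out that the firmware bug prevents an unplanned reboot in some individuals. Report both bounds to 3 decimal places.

Let p₁ = 0.0782, p₀ = 0.00898.
Under exogeneity alone the bounds on PN are max{0,(p₁−p₀)/p₁} ≤ PN ≤ min{1,(1−p₀)/p₁}.
  lower = (p₁ − p₀)/p₁ = 0.06922 / 0.0782 ≈ 0.8852
  upper = min{1, (1 − p₀)/p₁} = 0.99102 / 0.0782 ≈ 12.6729 → capped at 1

0.885 ≤ PN ≤ 1.000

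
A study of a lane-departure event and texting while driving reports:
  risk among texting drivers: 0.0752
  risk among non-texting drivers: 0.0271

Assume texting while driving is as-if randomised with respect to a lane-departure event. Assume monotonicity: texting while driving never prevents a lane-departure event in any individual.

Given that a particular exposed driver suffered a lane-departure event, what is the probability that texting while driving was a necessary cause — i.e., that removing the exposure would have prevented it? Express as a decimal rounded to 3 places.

PN ≈ 0.640

Let p₁ = 0.0752, p₀ = 0.0271.
Under exogeneity and monotonicity, PN = (p₁ − p₀) / p₁.
PN = (0.0752 − 0.0271) / 0.0752 = 0.0481 / 0.0752 ≈ 0.6396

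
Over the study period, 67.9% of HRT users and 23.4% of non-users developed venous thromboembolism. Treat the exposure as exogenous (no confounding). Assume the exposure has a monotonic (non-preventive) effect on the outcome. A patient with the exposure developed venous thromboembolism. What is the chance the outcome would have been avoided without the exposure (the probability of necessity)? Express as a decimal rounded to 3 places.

p₁ = 0.679, p₀ = 0.234.
Under exogeneity and monotonicity, PN = (p₁ − p₀) / p₁.
PN = (0.679 − 0.234) / 0.679 = 0.445 / 0.679 ≈ 0.6554

PN ≈ 0.655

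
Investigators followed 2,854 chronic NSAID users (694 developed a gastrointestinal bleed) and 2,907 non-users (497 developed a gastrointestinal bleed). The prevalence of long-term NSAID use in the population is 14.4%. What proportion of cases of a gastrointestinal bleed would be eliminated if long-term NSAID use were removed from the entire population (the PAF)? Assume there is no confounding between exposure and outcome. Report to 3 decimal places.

p₁ = P(outcome | exposed) = 694/2854 = 0.24317
p₀ = P(outcome | unexposed) = 497/2907 = 0.17097
Overall risk P(Y=1) = π·p₁ + (1−π)·p₀ = 0.144×0.24317 + 0.856×0.17097 = 0.18136.
Under exogeneity, PAF = [P(Y=1) − p₀] / P(Y=1).
PAF = (0.18136 − 0.17097) / 0.18136 ≈ 0.0573

PAF ≈ 0.057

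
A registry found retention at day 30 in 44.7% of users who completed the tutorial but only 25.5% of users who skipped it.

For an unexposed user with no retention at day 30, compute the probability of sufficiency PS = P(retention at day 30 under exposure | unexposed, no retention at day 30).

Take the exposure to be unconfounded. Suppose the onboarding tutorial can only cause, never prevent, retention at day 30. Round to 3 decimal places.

PS ≈ 0.258

p₁ = 0.447, p₀ = 0.255.
Under exogeneity and monotonicity, PS = (p₁ − p₀) / (1 − p₀).
PS = (0.447 − 0.255) / (1 − 0.255) = 0.192 / 0.745 ≈ 0.2577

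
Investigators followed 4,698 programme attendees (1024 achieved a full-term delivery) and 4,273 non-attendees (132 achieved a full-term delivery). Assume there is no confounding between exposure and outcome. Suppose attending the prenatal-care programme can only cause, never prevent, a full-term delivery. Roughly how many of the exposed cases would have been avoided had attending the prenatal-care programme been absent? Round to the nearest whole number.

about 879 cases

p₁ = P(outcome | exposed) = 1024/4698 = 0.21797
p₀ = P(outcome | unexposed) = 132/4273 = 0.030892
PN = (p₁ − p₀)/p₁ = (0.21797 − 0.030892) / 0.21797 ≈ 0.85827.
Attributable cases ≈ PN × (exposed cases) = 0.85827 × 1024 ≈ 878.87.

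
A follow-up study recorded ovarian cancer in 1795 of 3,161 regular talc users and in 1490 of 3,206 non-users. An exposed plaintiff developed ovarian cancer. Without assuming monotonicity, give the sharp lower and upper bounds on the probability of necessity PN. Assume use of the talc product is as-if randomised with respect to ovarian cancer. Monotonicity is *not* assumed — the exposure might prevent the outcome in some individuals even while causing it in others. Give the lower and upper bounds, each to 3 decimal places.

p₁ = P(outcome | exposed) = 1795/3161 = 0.56786
p₀ = P(outcome | unexposed) = 1490/3206 = 0.46475
Under exogeneity alone the bounds on PN are max{0,(p₁−p₀)/p₁} ≤ PN ≤ min{1,(1−p₀)/p₁}.
  lower = (p₁ − p₀)/p₁ = 0.1031 / 0.56786 ≈ 0.1816
  upper = min{1, (1 − p₀)/p₁} = 0.53525 / 0.56786 ≈ 0.9426

0.182 ≤ PN ≤ 0.943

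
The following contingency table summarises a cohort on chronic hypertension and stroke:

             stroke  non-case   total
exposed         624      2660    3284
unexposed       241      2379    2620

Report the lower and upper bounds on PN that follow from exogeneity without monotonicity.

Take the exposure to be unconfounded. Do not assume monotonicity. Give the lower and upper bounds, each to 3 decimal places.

0.516 ≤ PN ≤ 1.000

p₁ = P(outcome | exposed) = 624/3284 = 0.19001
p₀ = P(outcome | unexposed) = 241/2620 = 0.091985
Under exogeneity alone the bounds on PN are max{0,(p₁−p₀)/p₁} ≤ PN ≤ min{1,(1−p₀)/p₁}.
  lower = (p₁ − p₀)/p₁ = 0.098027 / 0.19001 ≈ 0.5159
  upper = min{1, (1 − p₀)/p₁} = 0.90802 / 0.19001 ≈ 4.7787 → capped at 1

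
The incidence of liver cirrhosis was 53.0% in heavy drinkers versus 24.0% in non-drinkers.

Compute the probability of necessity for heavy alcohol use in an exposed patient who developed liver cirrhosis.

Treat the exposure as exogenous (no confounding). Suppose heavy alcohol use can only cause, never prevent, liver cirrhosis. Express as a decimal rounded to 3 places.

PN ≈ 0.547

p₁ = 0.53, p₀ = 0.24.
Under exogeneity and monotonicity, PN = (p₁ − p₀) / p₁.
PN = (0.53 − 0.24) / 0.53 = 0.29 / 0.53 ≈ 0.5472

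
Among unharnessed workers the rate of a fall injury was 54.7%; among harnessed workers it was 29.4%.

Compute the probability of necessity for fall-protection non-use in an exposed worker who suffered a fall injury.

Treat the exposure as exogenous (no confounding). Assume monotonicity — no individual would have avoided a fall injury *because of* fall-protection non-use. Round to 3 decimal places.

p₁ = 0.547, p₀ = 0.294.
Under exogeneity and monotonicity, PN = (p₁ − p₀) / p₁.
PN = (0.547 − 0.294) / 0.547 = 0.253 / 0.547 ≈ 0.4625

PN ≈ 0.463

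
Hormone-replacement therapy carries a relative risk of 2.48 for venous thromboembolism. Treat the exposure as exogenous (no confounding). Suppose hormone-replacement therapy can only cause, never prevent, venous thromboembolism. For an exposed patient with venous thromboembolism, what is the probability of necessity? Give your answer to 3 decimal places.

PN ≈ 0.597

Under exogeneity and monotonicity, PN = (RR − 1) / RR = 1 − 1/RR.
PN = (2.48 − 1) / 2.48 = 1.48 / 2.48 ≈ 0.5968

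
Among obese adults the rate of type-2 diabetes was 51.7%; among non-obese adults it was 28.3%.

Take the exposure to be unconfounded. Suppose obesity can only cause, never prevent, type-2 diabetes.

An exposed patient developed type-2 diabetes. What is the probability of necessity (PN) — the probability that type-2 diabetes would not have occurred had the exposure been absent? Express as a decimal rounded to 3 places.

p₁ = 0.517, p₀ = 0.283.
Under exogeneity and monotonicity, PN = (p₁ − p₀) / p₁.
PN = (0.517 − 0.283) / 0.517 = 0.234 / 0.517 ≈ 0.4526

PN ≈ 0.453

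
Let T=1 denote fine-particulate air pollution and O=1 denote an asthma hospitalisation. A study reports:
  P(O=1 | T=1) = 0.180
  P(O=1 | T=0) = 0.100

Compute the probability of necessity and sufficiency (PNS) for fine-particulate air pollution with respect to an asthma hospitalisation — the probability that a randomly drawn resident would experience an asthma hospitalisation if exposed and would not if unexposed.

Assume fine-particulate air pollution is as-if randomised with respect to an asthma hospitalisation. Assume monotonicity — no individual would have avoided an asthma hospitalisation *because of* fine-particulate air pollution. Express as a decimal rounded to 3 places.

Let p₁ = 0.18, p₀ = 0.1.
Under exogeneity and monotonicity, PNS = p₁ − p₀.
PNS = 0.18 − 0.1 = 0.08

PNS ≈ 0.080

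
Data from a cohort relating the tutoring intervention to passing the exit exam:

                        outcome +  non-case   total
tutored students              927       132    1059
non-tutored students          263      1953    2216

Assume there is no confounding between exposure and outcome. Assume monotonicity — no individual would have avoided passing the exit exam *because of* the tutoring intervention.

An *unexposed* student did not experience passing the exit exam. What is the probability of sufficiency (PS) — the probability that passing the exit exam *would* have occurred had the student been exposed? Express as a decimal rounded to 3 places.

PS ≈ 0.859

p₁ = P(outcome | exposed) = 927/1059 = 0.87535
p₀ = P(outcome | unexposed) = 263/2216 = 0.11868
Under exogeneity and monotonicity, PS = (p₁ − p₀) / (1 − p₀).
PS = (0.87535 − 0.11868) / (1 − 0.11868) = 0.75667 / 0.88132 ≈ 0.8586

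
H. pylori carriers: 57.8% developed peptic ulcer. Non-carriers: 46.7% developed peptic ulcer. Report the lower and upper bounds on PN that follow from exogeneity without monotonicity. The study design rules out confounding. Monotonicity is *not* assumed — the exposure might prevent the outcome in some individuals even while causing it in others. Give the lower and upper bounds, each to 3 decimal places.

p₁ = 0.578, p₀ = 0.467.
Under exogeneity alone the bounds on PN are max{0,(p₁−p₀)/p₁} ≤ PN ≤ min{1,(1−p₀)/p₁}.
  lower = (p₁ − p₀)/p₁ = 0.111 / 0.578 ≈ 0.1920
  upper = min{1, (1 − p₀)/p₁} = 0.533 / 0.578 ≈ 0.9221

0.192 ≤ PN ≤ 0.922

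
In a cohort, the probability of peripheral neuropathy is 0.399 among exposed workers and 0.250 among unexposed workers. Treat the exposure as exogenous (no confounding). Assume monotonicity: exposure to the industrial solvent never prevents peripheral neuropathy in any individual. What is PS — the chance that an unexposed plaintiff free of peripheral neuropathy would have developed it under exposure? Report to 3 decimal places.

PS ≈ 0.199

Let p₁ = 0.399, p₀ = 0.25.
Under exogeneity and monotonicity, PS = (p₁ − p₀) / (1 − p₀).
PS = (0.399 − 0.25) / (1 − 0.25) = 0.149 / 0.75 ≈ 0.1987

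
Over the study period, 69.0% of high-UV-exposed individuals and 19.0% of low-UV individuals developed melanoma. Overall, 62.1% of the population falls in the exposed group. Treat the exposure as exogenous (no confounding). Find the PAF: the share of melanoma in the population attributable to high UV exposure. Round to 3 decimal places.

PAF ≈ 0.620

p₁ = 0.69, p₀ = 0.19.
Overall risk P(Y=1) = π·p₁ + (1−π)·p₀ = 0.621×0.69 + 0.379×0.19 = 0.5005.
Under exogeneity, PAF = [P(Y=1) − p₀] / P(Y=1).
PAF = (0.5005 − 0.19) / 0.5005 ≈ 0.6204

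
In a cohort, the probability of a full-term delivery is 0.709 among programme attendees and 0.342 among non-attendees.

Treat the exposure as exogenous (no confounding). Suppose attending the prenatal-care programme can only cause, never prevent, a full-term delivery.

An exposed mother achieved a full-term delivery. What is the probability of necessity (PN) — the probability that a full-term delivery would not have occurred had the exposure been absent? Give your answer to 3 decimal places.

PN ≈ 0.518

Let p₁ = 0.709, p₀ = 0.342.
Under exogeneity and monotonicity, PN = (p₁ − p₀) / p₁.
PN = (0.709 − 0.342) / 0.709 = 0.367 / 0.709 ≈ 0.5176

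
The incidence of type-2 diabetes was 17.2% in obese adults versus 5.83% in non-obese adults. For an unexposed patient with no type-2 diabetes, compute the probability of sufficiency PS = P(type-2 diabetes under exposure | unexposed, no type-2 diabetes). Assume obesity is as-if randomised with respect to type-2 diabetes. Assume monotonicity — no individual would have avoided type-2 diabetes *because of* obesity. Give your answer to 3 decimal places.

p₁ = 0.172, p₀ = 0.0583.
Under exogeneity and monotonicity, PS = (p₁ − p₀) / (1 − p₀).
PS = (0.172 − 0.0583) / (1 − 0.0583) = 0.1137 / 0.9417 ≈ 0.1207

PS ≈ 0.121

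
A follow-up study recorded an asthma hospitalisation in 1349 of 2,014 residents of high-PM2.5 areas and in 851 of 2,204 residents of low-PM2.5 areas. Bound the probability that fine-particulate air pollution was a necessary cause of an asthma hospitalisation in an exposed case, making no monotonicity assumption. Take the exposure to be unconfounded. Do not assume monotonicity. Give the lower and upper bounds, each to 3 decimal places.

p₁ = P(outcome | exposed) = 1349/2014 = 0.66981
p₀ = P(outcome | unexposed) = 851/2204 = 0.38612
Under exogeneity alone the bounds on PN are max{0,(p₁−p₀)/p₁} ≤ PN ≤ min{1,(1−p₀)/p₁}.
  lower = (p₁ − p₀)/p₁ = 0.2837 / 0.66981 ≈ 0.4235
  upper = min{1, (1 − p₀)/p₁} = 0.61388 / 0.66981 ≈ 0.9165

0.424 ≤ PN ≤ 0.917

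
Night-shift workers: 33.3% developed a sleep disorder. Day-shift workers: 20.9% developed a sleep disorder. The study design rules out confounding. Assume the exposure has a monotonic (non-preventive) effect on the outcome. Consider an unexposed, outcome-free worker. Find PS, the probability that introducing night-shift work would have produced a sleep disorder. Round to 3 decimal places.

PS ≈ 0.157

p₁ = 0.333, p₀ = 0.209.
Under exogeneity and monotonicity, PS = (p₁ − p₀) / (1 − p₀).
PS = (0.333 − 0.209) / (1 − 0.209) = 0.124 / 0.791 ≈ 0.1568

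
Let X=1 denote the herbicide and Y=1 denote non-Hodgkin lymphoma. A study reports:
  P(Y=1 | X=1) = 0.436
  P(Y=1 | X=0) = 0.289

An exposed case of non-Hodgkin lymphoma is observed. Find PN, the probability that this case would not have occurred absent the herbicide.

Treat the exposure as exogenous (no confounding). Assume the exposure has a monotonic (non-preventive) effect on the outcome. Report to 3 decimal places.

Let p₁ = 0.436, p₀ = 0.289.
Under exogeneity and monotonicity, PN = (p₁ − p₀) / p₁.
PN = (0.436 − 0.289) / 0.436 = 0.147 / 0.436 ≈ 0.3372

PN ≈ 0.337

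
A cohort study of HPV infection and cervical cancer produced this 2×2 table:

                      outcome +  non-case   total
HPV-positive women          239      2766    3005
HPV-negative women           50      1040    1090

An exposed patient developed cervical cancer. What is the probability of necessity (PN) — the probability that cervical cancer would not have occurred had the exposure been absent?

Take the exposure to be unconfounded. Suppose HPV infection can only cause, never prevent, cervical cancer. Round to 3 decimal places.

p₁ = P(outcome | exposed) = 239/3005 = 0.079534
p₀ = P(outcome | unexposed) = 50/1090 = 0.045872
Under exogeneity and monotonicity, PN = (p₁ − p₀)/p₁.
PN = (0.079534 − 0.045872) / 0.079534 ≈ 0.4232

PN ≈ 0.423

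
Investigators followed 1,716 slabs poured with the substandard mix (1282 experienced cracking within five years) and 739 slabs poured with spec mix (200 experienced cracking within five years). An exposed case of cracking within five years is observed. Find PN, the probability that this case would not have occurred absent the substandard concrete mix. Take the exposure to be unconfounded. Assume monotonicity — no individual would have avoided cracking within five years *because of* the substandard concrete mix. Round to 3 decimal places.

PN ≈ 0.638

p₁ = P(outcome | exposed) = 1282/1716 = 0.74709
p₀ = P(outcome | unexposed) = 200/739 = 0.27064
Under exogeneity and monotonicity, PN = (p₁ − p₀) / p₁.
PN = (0.74709 − 0.27064) / 0.74709 = 0.47645 / 0.74709 ≈ 0.6377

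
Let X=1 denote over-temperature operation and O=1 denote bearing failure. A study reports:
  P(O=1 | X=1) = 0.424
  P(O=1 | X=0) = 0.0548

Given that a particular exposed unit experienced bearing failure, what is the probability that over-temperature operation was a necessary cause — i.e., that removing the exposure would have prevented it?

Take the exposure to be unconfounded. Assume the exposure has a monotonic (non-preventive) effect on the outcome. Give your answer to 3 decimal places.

Let p₁ = 0.424, p₀ = 0.0548.
Under exogeneity and monotonicity, PN = (p₁ − p₀) / p₁.
PN = (0.424 − 0.0548) / 0.424 = 0.3692 / 0.424 ≈ 0.8708

PN ≈ 0.871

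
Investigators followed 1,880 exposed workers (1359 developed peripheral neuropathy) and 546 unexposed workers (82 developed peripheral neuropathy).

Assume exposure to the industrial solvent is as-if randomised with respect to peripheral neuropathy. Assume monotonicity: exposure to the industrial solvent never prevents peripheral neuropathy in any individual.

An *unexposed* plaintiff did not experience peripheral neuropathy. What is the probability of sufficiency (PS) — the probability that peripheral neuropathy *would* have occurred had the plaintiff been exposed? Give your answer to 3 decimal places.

PS ≈ 0.674

p₁ = P(outcome | exposed) = 1359/1880 = 0.72287
p₀ = P(outcome | unexposed) = 82/546 = 0.15018
Under exogeneity and monotonicity, PS = (p₁ − p₀) / (1 − p₀).
PS = (0.72287 − 0.15018) / (1 − 0.15018) = 0.57269 / 0.84982 ≈ 0.6739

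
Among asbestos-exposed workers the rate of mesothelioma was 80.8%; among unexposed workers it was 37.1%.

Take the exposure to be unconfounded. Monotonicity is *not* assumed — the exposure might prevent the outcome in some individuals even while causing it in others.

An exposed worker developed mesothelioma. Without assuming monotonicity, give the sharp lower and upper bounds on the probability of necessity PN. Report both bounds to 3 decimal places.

0.541 ≤ PN ≤ 0.778

p₁ = 0.808, p₀ = 0.371.
Under exogeneity alone the bounds on PN are max{0,(p₁−p₀)/p₁} ≤ PN ≤ min{1,(1−p₀)/p₁}.
  lower = (p₁ − p₀)/p₁ = 0.437 / 0.808 ≈ 0.5408
  upper = min{1, (1 − p₀)/p₁} = 0.629 / 0.808 ≈ 0.7785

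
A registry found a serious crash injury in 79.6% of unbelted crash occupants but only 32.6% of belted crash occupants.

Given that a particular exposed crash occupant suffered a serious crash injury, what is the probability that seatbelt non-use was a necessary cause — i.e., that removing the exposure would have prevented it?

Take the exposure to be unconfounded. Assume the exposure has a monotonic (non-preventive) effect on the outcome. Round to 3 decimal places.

PN ≈ 0.590

p₁ = 0.796, p₀ = 0.326.
Under exogeneity and monotonicity, PN = (p₁ − p₀) / p₁.
PN = (0.796 − 0.326) / 0.796 = 0.47 / 0.796 ≈ 0.5905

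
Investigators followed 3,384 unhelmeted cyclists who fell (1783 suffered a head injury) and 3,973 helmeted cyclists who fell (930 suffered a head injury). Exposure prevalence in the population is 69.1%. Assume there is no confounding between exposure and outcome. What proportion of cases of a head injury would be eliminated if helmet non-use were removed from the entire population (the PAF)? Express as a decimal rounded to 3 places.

p₁ = P(outcome | exposed) = 1783/3384 = 0.52689
p₀ = P(outcome | unexposed) = 930/3973 = 0.23408
Overall risk P(Y=1) = π·p₁ + (1−π)·p₀ = 0.691×0.52689 + 0.309×0.23408 = 0.43641.
Under exogeneity, PAF = [P(Y=1) − p₀] / P(Y=1).
PAF = (0.43641 − 0.23408) / 0.43641 ≈ 0.4636

PAF ≈ 0.464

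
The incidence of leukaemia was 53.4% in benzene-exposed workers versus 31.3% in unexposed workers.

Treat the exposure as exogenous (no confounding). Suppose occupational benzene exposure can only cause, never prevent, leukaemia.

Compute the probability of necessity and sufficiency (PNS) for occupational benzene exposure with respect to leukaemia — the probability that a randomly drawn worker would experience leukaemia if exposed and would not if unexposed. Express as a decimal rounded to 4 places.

PNS ≈ 0.2210

p₁ = 0.534, p₀ = 0.313.
Under exogeneity and monotonicity, PNS = p₁ − p₀.
PNS = 0.534 − 0.313 = 0.221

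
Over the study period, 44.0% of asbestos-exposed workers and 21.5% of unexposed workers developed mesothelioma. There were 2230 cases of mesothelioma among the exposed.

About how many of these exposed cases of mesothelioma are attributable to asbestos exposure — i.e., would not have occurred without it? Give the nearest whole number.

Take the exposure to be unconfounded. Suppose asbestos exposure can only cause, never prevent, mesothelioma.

p₁ = 0.44, p₀ = 0.215.
PN = (p₁ − p₀)/p₁ = (0.44 − 0.215) / 0.44 ≈ 0.51136.
Attributable cases ≈ PN × (exposed cases) = 0.51136 × 2230 ≈ 1140.34.

about 1140 cases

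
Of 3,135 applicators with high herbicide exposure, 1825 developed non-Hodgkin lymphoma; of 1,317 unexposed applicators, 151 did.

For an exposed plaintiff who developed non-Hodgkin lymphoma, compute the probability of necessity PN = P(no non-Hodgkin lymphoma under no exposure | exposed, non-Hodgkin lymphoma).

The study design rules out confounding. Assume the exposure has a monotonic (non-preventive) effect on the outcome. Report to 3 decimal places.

p₁ = P(outcome | exposed) = 1825/3135 = 0.58214
p₀ = P(outcome | unexposed) = 151/1317 = 0.11465
Under exogeneity and monotonicity, PN = (p₁ − p₀) / p₁.
PN = (0.58214 − 0.11465) / 0.58214 = 0.46748 / 0.58214 ≈ 0.8030

PN ≈ 0.803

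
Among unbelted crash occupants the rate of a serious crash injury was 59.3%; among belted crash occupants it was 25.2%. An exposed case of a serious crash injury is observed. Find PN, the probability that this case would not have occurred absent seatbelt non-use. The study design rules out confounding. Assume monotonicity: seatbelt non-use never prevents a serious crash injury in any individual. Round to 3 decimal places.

p₁ = 0.593, p₀ = 0.252.
Under exogeneity and monotonicity, PN = (p₁ − p₀) / p₁.
PN = (0.593 − 0.252) / 0.593 = 0.341 / 0.593 ≈ 0.5750

PN ≈ 0.575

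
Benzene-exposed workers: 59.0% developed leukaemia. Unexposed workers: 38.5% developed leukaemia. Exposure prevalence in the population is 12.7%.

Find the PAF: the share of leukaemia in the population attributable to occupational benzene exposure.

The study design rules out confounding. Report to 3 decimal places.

PAF ≈ 0.063

p₁ = 0.59, p₀ = 0.385.
Overall risk P(Y=1) = π·p₁ + (1−π)·p₀ = 0.127×0.59 + 0.873×0.385 = 0.41103.
Under exogeneity, PAF = [P(Y=1) − p₀] / P(Y=1).
PAF = (0.41103 − 0.385) / 0.41103 ≈ 0.0633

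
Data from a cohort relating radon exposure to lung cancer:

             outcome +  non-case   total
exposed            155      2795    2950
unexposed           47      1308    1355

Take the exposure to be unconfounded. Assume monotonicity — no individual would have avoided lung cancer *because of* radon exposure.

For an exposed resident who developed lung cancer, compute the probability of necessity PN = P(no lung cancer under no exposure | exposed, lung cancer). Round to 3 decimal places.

p₁ = P(outcome | exposed) = 155/2950 = 0.052542
p₀ = P(outcome | unexposed) = 47/1355 = 0.034686
Under exogeneity and monotonicity, PN = (p₁ − p₀) / p₁.
PN = (0.052542 − 0.034686) / 0.052542 = 0.017856 / 0.052542 ≈ 0.3398

PN ≈ 0.340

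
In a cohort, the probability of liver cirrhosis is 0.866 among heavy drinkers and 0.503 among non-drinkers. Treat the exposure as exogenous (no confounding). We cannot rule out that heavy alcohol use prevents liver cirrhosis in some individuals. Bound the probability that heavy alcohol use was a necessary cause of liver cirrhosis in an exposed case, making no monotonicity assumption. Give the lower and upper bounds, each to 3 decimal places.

Let p₁ = 0.866, p₀ = 0.503.
Under exogeneity alone the bounds on PN are max{0,(p₁−p₀)/p₁} ≤ PN ≤ min{1,(1−p₀)/p₁}.
  lower = (p₁ − p₀)/p₁ = 0.363 / 0.866 ≈ 0.4192
  upper = min{1, (1 − p₀)/p₁} = 0.497 / 0.866 ≈ 0.5739

0.419 ≤ PN ≤ 0.574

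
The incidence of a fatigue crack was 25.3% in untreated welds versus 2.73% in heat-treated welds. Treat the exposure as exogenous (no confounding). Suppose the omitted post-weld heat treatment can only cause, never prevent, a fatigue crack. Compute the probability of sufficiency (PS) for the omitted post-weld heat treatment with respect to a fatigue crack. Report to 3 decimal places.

p₁ = 0.253, p₀ = 0.0273.
Under exogeneity and monotonicity, PS = (p₁ − p₀) / (1 − p₀).
PS = (0.253 − 0.0273) / (1 − 0.0273) = 0.2257 / 0.9727 ≈ 0.2320

PS ≈ 0.232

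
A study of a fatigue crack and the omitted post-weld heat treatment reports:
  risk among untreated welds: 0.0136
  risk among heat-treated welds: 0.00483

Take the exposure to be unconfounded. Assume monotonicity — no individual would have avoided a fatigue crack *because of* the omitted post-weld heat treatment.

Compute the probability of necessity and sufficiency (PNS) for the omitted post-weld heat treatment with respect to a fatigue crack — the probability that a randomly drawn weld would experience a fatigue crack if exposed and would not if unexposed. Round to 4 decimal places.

PNS ≈ 0.0088

Let p₁ = 0.0136, p₀ = 0.00483.
Under exogeneity and monotonicity, PNS = p₁ − p₀.
PNS = 0.0136 − 0.00483 = 0.00877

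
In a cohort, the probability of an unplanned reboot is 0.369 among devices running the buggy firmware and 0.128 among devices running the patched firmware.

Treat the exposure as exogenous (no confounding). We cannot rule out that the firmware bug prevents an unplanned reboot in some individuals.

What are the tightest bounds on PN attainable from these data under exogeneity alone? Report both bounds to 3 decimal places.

Let p₁ = 0.369, p₀ = 0.128.
Under exogeneity alone the bounds on PN are max{0,(p₁−p₀)/p₁} ≤ PN ≤ min{1,(1−p₀)/p₁}.
  lower = (p₁ − p₀)/p₁ = 0.241 / 0.369 ≈ 0.6531
  upper = min{1, (1 − p₀)/p₁} = 0.872 / 0.369 ≈ 2.3631 → capped at 1

0.653 ≤ PN ≤ 1.000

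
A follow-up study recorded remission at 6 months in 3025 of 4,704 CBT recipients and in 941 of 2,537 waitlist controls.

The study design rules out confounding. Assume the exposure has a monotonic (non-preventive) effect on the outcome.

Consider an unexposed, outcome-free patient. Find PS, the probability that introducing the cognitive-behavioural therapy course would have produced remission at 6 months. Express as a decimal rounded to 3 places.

PS ≈ 0.433

p₁ = P(outcome | exposed) = 3025/4704 = 0.64307
p₀ = P(outcome | unexposed) = 941/2537 = 0.37091
Under exogeneity and monotonicity, PS = (p₁ − p₀) / (1 − p₀).
PS = (0.64307 − 0.37091) / (1 − 0.37091) = 0.27216 / 0.62909 ≈ 0.4326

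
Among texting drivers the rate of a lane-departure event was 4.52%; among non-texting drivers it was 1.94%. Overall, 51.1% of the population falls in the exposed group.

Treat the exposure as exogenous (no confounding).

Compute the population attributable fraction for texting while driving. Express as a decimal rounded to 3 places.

p₁ = 0.0452, p₀ = 0.0194.
Overall risk P(Y=1) = π·p₁ + (1−π)·p₀ = 0.511×0.0452 + 0.489×0.0194 = 0.032584.
Under exogeneity, PAF = [P(Y=1) − p₀] / P(Y=1).
PAF = (0.032584 − 0.0194) / 0.032584 ≈ 0.4046

PAF ≈ 0.405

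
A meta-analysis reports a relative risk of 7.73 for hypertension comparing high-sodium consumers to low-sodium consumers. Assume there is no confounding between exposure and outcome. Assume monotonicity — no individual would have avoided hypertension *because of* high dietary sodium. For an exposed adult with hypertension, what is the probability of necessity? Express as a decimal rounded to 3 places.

PN ≈ 0.871

Under exogeneity and monotonicity, PN = (RR − 1) / RR = 1 − 1/RR.
PN = (7.73 − 1) / 7.73 = 6.73 / 7.73 ≈ 0.8706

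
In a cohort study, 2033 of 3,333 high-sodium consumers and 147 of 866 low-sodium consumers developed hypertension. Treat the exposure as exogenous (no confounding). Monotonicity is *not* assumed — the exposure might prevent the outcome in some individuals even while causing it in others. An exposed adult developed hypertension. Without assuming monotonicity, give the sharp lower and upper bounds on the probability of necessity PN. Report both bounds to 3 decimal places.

0.722 ≤ PN ≤ 1.000

p₁ = P(outcome | exposed) = 2033/3333 = 0.60996
p₀ = P(outcome | unexposed) = 147/866 = 0.16975
Under exogeneity alone the bounds on PN are max{0,(p₁−p₀)/p₁} ≤ PN ≤ min{1,(1−p₀)/p₁}.
  lower = (p₁ − p₀)/p₁ = 0.44022 / 0.60996 ≈ 0.7217
  upper = min{1, (1 − p₀)/p₁} = 0.83025 / 0.60996 ≈ 1.3612 → capped at 1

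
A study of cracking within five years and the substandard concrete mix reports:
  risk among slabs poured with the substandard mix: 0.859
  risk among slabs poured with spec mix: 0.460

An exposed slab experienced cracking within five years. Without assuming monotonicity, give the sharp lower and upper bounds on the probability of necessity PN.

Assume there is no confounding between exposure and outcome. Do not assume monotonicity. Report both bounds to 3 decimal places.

0.464 ≤ PN ≤ 0.629

Let p₁ = 0.859, p₀ = 0.46.
Under exogeneity alone the bounds on PN are max{0,(p₁−p₀)/p₁} ≤ PN ≤ min{1,(1−p₀)/p₁}.
  lower = (p₁ − p₀)/p₁ = 0.399 / 0.859 ≈ 0.4645
  upper = min{1, (1 − p₀)/p₁} = 0.54 / 0.859 ≈ 0.6286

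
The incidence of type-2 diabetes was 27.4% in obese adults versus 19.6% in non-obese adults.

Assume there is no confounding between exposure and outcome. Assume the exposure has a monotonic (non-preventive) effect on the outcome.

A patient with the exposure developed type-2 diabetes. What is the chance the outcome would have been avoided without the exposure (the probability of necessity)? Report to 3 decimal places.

p₁ = 0.274, p₀ = 0.196.
Under exogeneity and monotonicity, PN = (p₁ − p₀) / p₁.
PN = (0.274 − 0.196) / 0.274 = 0.078 / 0.274 ≈ 0.2847

PN ≈ 0.285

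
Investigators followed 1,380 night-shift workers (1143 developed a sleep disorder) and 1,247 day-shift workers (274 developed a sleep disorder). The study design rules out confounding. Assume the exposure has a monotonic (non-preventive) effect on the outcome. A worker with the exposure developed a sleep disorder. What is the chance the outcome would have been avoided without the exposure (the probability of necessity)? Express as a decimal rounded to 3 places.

PN ≈ 0.735

p₁ = P(outcome | exposed) = 1143/1380 = 0.82826
p₀ = P(outcome | unexposed) = 274/1247 = 0.21973
Under exogeneity and monotonicity, PN = (p₁ − p₀) / p₁.
PN = (0.82826 − 0.21973) / 0.82826 = 0.60853 / 0.82826 ≈ 0.7347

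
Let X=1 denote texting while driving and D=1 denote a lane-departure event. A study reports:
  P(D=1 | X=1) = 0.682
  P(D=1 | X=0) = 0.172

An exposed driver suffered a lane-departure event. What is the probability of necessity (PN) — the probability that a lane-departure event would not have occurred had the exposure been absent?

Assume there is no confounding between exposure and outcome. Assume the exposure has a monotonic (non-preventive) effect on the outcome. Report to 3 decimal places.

Let p₁ = 0.682, p₀ = 0.172.
Under exogeneity and monotonicity, PN = (p₁ − p₀) / p₁.
PN = (0.682 − 0.172) / 0.682 = 0.51 / 0.682 ≈ 0.7478

PN ≈ 0.748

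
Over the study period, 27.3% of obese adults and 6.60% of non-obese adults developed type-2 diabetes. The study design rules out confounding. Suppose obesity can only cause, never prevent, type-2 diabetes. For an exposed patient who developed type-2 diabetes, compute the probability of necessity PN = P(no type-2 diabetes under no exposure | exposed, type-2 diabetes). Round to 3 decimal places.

PN ≈ 0.758

p₁ = 0.273, p₀ = 0.066.
Under exogeneity and monotonicity, PN = (p₁ − p₀) / p₁.
PN = (0.273 − 0.066) / 0.273 = 0.207 / 0.273 ≈ 0.7582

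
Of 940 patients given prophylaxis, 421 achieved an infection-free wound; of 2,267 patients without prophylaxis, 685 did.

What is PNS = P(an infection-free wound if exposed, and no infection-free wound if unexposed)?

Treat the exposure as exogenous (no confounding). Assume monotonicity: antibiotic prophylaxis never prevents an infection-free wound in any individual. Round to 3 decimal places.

PNS ≈ 0.146

p₁ = P(outcome | exposed) = 421/940 = 0.44787
p₀ = P(outcome | unexposed) = 685/2267 = 0.30216
Under exogeneity and monotonicity, PNS = p₁ − p₀.
PNS = 0.44787 − 0.30216 = 0.14571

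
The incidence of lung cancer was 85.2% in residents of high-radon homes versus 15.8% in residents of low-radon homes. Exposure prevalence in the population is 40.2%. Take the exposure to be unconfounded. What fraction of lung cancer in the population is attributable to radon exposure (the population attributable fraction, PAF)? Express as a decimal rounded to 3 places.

p₁ = 0.852, p₀ = 0.158.
Overall risk P(Y=1) = π·p₁ + (1−π)·p₀ = 0.402×0.852 + 0.598×0.158 = 0.43699.
Under exogeneity, PAF = [P(Y=1) − p₀] / P(Y=1).
PAF = (0.43699 − 0.158) / 0.43699 ≈ 0.6384

PAF ≈ 0.638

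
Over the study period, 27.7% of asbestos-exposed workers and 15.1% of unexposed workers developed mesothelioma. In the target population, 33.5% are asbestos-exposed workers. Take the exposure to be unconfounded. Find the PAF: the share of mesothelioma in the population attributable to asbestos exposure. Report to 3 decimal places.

PAF ≈ 0.218

p₁ = 0.277, p₀ = 0.151.
Overall risk P(Y=1) = π·p₁ + (1−π)·p₀ = 0.335×0.277 + 0.665×0.151 = 0.19321.
Under exogeneity, PAF = [P(Y=1) − p₀] / P(Y=1).
PAF = (0.19321 − 0.151) / 0.19321 ≈ 0.2185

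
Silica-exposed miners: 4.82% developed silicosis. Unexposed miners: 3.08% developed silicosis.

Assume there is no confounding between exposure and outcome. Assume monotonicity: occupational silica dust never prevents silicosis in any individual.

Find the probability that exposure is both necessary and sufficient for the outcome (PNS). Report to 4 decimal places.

PNS ≈ 0.0174

p₁ = 0.0482, p₀ = 0.0308.
Under exogeneity and monotonicity, PNS = p₁ − p₀.
PNS = 0.0482 − 0.0308 = 0.0174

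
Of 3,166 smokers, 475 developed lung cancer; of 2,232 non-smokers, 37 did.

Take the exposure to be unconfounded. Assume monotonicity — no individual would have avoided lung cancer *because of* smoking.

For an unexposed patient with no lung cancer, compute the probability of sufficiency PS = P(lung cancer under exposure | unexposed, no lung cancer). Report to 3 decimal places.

p₁ = P(outcome | exposed) = 475/3166 = 0.15003
p₀ = P(outcome | unexposed) = 37/2232 = 0.016577
Under exogeneity and monotonicity, PS = (p₁ − p₀) / (1 − p₀).
PS = (0.15003 − 0.016577) / (1 − 0.016577) = 0.13345 / 0.98342 ≈ 0.1357

PS ≈ 0.136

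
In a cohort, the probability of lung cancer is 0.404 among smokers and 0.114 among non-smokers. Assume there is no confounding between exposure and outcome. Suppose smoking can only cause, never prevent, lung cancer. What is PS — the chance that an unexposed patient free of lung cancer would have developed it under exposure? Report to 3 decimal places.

PS ≈ 0.327

Let p₁ = 0.404, p₀ = 0.114.
Under exogeneity and monotonicity, PS = (p₁ − p₀) / (1 − p₀).
PS = (0.404 − 0.114) / (1 − 0.114) = 0.29 / 0.886 ≈ 0.3273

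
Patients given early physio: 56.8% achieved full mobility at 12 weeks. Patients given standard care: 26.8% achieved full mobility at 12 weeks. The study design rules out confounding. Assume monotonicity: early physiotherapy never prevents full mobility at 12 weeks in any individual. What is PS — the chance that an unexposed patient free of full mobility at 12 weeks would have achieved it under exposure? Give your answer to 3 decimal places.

p₁ = 0.568, p₀ = 0.268.
Under exogeneity and monotonicity, PS = (p₁ − p₀) / (1 − p₀).
PS = (0.568 − 0.268) / (1 − 0.268) = 0.3 / 0.732 ≈ 0.4098

PS ≈ 0.410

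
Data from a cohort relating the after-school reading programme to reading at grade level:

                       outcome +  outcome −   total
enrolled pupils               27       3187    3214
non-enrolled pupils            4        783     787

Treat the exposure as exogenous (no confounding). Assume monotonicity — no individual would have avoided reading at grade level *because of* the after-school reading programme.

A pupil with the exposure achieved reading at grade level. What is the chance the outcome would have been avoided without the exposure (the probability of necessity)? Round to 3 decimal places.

p₁ = P(outcome | exposed) = 27/3214 = 0.0084007
p₀ = P(outcome | unexposed) = 4/787 = 0.0050826
Under exogeneity and monotonicity, PN = (p₁ − p₀)/p₁.
PN = (0.0084007 − 0.0050826) / 0.0084007 ≈ 0.3950

PN ≈ 0.395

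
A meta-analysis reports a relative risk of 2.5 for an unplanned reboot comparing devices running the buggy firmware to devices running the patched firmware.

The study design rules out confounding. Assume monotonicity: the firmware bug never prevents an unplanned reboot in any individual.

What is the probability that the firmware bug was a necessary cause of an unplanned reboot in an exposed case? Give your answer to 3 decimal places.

Under exogeneity and monotonicity, PN = (RR − 1) / RR = 1 − 1/RR.
PN = (2.5 − 1) / 2.5 = 1.5 / 2.5 ≈ 0.6000

PN ≈ 0.600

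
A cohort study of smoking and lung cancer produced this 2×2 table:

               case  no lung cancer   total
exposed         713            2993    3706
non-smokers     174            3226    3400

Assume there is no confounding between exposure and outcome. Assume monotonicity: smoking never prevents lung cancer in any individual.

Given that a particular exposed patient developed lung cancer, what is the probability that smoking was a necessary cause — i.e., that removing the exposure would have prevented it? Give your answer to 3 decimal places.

PN ≈ 0.734

p₁ = P(outcome | exposed) = 713/3706 = 0.19239
p₀ = P(outcome | unexposed) = 174/3400 = 0.051176
Under exogeneity and monotonicity, PN = (p₁ − p₀) / p₁.
PN = (0.19239 − 0.051176) / 0.19239 = 0.14121 / 0.19239 ≈ 0.7340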